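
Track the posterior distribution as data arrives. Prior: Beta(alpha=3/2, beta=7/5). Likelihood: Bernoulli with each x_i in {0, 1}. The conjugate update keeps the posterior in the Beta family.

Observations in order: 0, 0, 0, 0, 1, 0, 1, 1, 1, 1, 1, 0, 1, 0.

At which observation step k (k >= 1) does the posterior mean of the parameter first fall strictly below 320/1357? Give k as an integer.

k = 4

obs 1: x=0 → posterior Beta(3/2, 12/5)
obs 2: x=0 → posterior Beta(3/2, 17/5)
obs 3: x=0 → posterior Beta(3/2, 22/5)
obs 4: x=0 → posterior Beta(3/2, 27/5)
obs 5: x=1 → posterior Beta(5/2, 27/5)
obs 6: x=0 → posterior Beta(5/2, 32/5)
obs 7: x=1 → posterior Beta(7/2, 32/5)
obs 8: x=1 → posterior Beta(9/2, 32/5)
obs 9: x=1 → posterior Beta(11/2, 32/5)
obs 10: x=1 → posterior Beta(13/2, 32/5)
obs 11: x=1 → posterior Beta(15/2, 32/5)
obs 12: x=0 → posterior Beta(15/2, 37/5)
obs 13: x=1 → posterior Beta(17/2, 37/5)
obs 14: x=0 → posterior Beta(17/2, 42/5)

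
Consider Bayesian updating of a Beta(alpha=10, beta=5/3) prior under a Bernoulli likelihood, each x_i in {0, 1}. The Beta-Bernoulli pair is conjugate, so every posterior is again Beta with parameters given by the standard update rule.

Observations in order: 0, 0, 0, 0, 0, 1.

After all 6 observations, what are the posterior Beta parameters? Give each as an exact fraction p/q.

obs 1: x=0 → posterior Beta(10, 8/3)
obs 2: x=0 → posterior Beta(10, 11/3)
obs 3: x=0 → posterior Beta(10, 14/3)
obs 4: x=0 → posterior Beta(10, 17/3)
obs 5: x=0 → posterior Beta(10, 20/3)
obs 6: x=1 → posterior Beta(11, 20/3)

alpha=11, beta=20/3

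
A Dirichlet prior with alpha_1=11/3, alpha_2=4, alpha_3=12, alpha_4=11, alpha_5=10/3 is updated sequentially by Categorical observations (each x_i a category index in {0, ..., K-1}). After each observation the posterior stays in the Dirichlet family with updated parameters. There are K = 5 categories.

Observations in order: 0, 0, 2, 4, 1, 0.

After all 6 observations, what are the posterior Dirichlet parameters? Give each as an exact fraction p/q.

obs 1: x=0 → posterior Dirichlet(14/3, 4, 12, 11, 10/3)
obs 2: x=0 → posterior Dirichlet(17/3, 4, 12, 11, 10/3)
obs 3: x=2 → posterior Dirichlet(17/3, 4, 13, 11, 10/3)
obs 4: x=4 → posterior Dirichlet(17/3, 4, 13, 11, 13/3)
obs 5: x=1 → posterior Dirichlet(17/3, 5, 13, 11, 13/3)
obs 6: x=0 → posterior Dirichlet(20/3, 5, 13, 11, 13/3)

alpha_1=20/3, alpha_2=5, alpha_3=13, alpha_4=11, alpha_5=13/3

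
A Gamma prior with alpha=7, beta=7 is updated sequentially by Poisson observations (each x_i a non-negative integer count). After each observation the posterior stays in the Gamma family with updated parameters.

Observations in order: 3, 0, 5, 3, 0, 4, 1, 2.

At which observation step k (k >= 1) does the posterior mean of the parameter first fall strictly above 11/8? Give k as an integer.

k = 3

obs 1: x=3 → posterior Gamma(10, 8)
obs 2: x=0 → posterior Gamma(10, 9)
obs 3: x=5 → posterior Gamma(15, 10)
obs 4: x=3 → posterior Gamma(18, 11)
obs 5: x=0 → posterior Gamma(18, 12)
obs 6: x=4 → posterior Gamma(22, 13)
obs 7: x=1 → posterior Gamma(23, 14)
obs 8: x=2 → posterior Gamma(25, 15)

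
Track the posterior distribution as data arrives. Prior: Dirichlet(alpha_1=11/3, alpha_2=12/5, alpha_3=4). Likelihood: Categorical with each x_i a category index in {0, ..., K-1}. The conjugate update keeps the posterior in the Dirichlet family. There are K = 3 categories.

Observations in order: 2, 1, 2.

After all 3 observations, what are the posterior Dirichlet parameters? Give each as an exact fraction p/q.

alpha_1=11/3, alpha_2=17/5, alpha_3=6

obs 1: x=2 → posterior Dirichlet(11/3, 12/5, 5)
obs 2: x=1 → posterior Dirichlet(11/3, 17/5, 5)
obs 3: x=2 → posterior Dirichlet(11/3, 17/5, 6)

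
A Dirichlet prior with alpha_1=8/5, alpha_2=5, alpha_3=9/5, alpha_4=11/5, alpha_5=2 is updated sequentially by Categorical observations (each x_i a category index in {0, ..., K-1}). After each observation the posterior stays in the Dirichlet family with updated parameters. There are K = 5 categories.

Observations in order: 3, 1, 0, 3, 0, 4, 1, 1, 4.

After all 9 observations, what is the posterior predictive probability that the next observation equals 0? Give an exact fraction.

obs 1: x=3 → posterior Dirichlet(8/5, 5, 9/5, 16/5, 2)
obs 2: x=1 → posterior Dirichlet(8/5, 6, 9/5, 16/5, 2)
obs 3: x=0 → posterior Dirichlet(13/5, 6, 9/5, 16/5, 2)
obs 4: x=3 → posterior Dirichlet(13/5, 6, 9/5, 21/5, 2)
obs 5: x=0 → posterior Dirichlet(18/5, 6, 9/5, 21/5, 2)
obs 6: x=4 → posterior Dirichlet(18/5, 6, 9/5, 21/5, 3)
obs 7: x=1 → posterior Dirichlet(18/5, 7, 9/5, 21/5, 3)
obs 8: x=1 → posterior Dirichlet(18/5, 8, 9/5, 21/5, 3)
obs 9: x=4 → posterior Dirichlet(18/5, 8, 9/5, 21/5, 4)

1/6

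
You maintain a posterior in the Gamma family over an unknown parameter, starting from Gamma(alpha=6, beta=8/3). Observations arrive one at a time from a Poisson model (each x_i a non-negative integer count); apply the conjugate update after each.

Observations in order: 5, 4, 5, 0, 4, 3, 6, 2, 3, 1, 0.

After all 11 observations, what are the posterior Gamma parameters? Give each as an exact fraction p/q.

obs 1: x=5 → posterior Gamma(11, 11/3)
obs 2: x=4 → posterior Gamma(15, 14/3)
obs 3: x=5 → posterior Gamma(20, 17/3)
obs 4: x=0 → posterior Gamma(20, 20/3)
obs 5: x=4 → posterior Gamma(24, 23/3)
obs 6: x=3 → posterior Gamma(27, 26/3)
obs 7: x=6 → posterior Gamma(33, 29/3)
obs 8: x=2 → posterior Gamma(35, 32/3)
obs 9: x=3 → posterior Gamma(38, 35/3)
obs 10: x=1 → posterior Gamma(39, 38/3)
obs 11: x=0 → posterior Gamma(39, 41/3)

alpha=39, beta=41/3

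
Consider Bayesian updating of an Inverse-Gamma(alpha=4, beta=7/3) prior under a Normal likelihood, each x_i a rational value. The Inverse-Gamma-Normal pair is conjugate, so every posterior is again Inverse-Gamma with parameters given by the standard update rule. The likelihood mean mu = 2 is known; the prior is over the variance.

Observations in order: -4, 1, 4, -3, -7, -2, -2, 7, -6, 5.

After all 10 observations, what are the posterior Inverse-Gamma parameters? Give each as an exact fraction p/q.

obs 1: x=-4 → posterior Inverse-Gamma(9/2, 61/3)
obs 2: x=1 → posterior Inverse-Gamma(5, 125/6)
obs 3: x=4 → posterior Inverse-Gamma(11/2, 137/6)
obs 4: x=-3 → posterior Inverse-Gamma(6, 106/3)
obs 5: x=-7 → posterior Inverse-Gamma(13/2, 455/6)
obs 6: x=-2 → posterior Inverse-Gamma(7, 503/6)
obs 7: x=-2 → posterior Inverse-Gamma(15/2, 551/6)
obs 8: x=7 → posterior Inverse-Gamma(8, 313/3)
obs 9: x=-6 → posterior Inverse-Gamma(17/2, 409/3)
obs 10: x=5 → posterior Inverse-Gamma(9, 845/6)

alpha=9, beta=845/6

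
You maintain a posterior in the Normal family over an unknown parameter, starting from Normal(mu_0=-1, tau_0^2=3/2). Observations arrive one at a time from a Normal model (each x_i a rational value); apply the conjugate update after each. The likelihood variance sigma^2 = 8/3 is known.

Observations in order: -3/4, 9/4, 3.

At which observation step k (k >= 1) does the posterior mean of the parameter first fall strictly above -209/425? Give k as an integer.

obs 1: x=-3/4 → posterior Normal(-91/100, 24/25)
obs 2: x=9/4 → posterior Normal(-5/68, 12/17)
obs 3: x=3 → posterior Normal(49/86, 24/43)

k = 2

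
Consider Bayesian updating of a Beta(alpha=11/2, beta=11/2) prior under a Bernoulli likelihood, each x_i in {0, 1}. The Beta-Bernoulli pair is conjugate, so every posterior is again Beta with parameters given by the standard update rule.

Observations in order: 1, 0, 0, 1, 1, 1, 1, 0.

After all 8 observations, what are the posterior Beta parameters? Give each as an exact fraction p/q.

alpha=21/2, beta=17/2

obs 1: x=1 → posterior Beta(13/2, 11/2)
obs 2: x=0 → posterior Beta(13/2, 13/2)
obs 3: x=0 → posterior Beta(13/2, 15/2)
obs 4: x=1 → posterior Beta(15/2, 15/2)
obs 5: x=1 → posterior Beta(17/2, 15/2)
obs 6: x=1 → posterior Beta(19/2, 15/2)
obs 7: x=1 → posterior Beta(21/2, 15/2)
obs 8: x=0 → posterior Beta(21/2, 17/2)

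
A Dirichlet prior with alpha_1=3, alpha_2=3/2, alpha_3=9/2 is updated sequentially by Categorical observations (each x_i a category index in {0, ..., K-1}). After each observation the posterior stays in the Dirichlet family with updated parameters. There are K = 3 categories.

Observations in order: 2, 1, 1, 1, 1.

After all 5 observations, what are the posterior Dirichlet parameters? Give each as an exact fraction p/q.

obs 1: x=2 → posterior Dirichlet(3, 3/2, 11/2)
obs 2: x=1 → posterior Dirichlet(3, 5/2, 11/2)
obs 3: x=1 → posterior Dirichlet(3, 7/2, 11/2)
obs 4: x=1 → posterior Dirichlet(3, 9/2, 11/2)
obs 5: x=1 → posterior Dirichlet(3, 11/2, 11/2)

alpha_1=3, alpha_2=11/2, alpha_3=11/2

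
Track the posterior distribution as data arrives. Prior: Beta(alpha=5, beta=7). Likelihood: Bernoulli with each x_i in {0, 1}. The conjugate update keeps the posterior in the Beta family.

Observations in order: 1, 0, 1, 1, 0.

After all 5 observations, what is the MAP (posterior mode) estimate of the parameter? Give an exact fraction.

7/15

obs 1: x=1 → posterior Beta(6, 7)
obs 2: x=0 → posterior Beta(6, 8)
obs 3: x=1 → posterior Beta(7, 8)
obs 4: x=1 → posterior Beta(8, 8)
obs 5: x=0 → posterior Beta(8, 9)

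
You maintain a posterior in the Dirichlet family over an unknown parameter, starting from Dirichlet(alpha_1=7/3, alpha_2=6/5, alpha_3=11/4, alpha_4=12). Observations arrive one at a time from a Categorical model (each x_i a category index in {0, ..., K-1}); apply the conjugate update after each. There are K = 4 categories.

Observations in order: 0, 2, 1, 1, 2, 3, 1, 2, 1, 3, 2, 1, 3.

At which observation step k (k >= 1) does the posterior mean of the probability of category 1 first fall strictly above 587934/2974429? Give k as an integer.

obs 1: x=0 → posterior Dirichlet(10/3, 6/5, 11/4, 12)
obs 2: x=2 → posterior Dirichlet(10/3, 6/5, 15/4, 12)
obs 3: x=1 → posterior Dirichlet(10/3, 11/5, 15/4, 12)
obs 4: x=1 → posterior Dirichlet(10/3, 16/5, 15/4, 12)
obs 5: x=2 → posterior Dirichlet(10/3, 16/5, 19/4, 12)
obs 6: x=3 → posterior Dirichlet(10/3, 16/5, 19/4, 13)
obs 7: x=1 → posterior Dirichlet(10/3, 21/5, 19/4, 13)
obs 8: x=2 → posterior Dirichlet(10/3, 21/5, 23/4, 13)
obs 9: x=1 → posterior Dirichlet(10/3, 26/5, 23/4, 13)
obs 10: x=3 → posterior Dirichlet(10/3, 26/5, 23/4, 14)
obs 11: x=2 → posterior Dirichlet(10/3, 26/5, 27/4, 14)
obs 12: x=1 → posterior Dirichlet(10/3, 31/5, 27/4, 14)
obs 13: x=3 → posterior Dirichlet(10/3, 31/5, 27/4, 15)

k = 12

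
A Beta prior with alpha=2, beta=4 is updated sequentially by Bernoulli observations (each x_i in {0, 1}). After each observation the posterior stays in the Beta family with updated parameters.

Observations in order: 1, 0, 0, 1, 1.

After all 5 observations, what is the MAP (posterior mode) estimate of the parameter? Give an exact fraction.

4/9

obs 1: x=1 → posterior Beta(3, 4)
obs 2: x=0 → posterior Beta(3, 5)
obs 3: x=0 → posterior Beta(3, 6)
obs 4: x=1 → posterior Beta(4, 6)
obs 5: x=1 → posterior Beta(5, 6)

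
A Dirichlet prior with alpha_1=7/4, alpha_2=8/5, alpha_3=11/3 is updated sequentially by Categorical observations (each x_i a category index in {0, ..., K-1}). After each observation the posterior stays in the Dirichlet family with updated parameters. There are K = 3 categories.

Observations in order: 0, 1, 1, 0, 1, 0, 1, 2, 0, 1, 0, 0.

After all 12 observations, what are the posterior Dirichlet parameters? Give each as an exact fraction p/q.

alpha_1=31/4, alpha_2=33/5, alpha_3=14/3

obs 1: x=0 → posterior Dirichlet(11/4, 8/5, 11/3)
obs 2: x=1 → posterior Dirichlet(11/4, 13/5, 11/3)
obs 3: x=1 → posterior Dirichlet(11/4, 18/5, 11/3)
obs 4: x=0 → posterior Dirichlet(15/4, 18/5, 11/3)
obs 5: x=1 → posterior Dirichlet(15/4, 23/5, 11/3)
obs 6: x=0 → posterior Dirichlet(19/4, 23/5, 11/3)
obs 7: x=1 → posterior Dirichlet(19/4, 28/5, 11/3)
obs 8: x=2 → posterior Dirichlet(19/4, 28/5, 14/3)
obs 9: x=0 → posterior Dirichlet(23/4, 28/5, 14/3)
obs 10: x=1 → posterior Dirichlet(23/4, 33/5, 14/3)
obs 11: x=0 → posterior Dirichlet(27/4, 33/5, 14/3)
obs 12: x=0 → posterior Dirichlet(31/4, 33/5, 14/3)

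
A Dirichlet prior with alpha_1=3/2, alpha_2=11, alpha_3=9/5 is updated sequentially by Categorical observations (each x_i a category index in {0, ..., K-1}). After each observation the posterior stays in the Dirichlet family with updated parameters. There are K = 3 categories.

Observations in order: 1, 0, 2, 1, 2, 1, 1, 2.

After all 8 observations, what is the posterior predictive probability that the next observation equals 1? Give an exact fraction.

obs 1: x=1 → posterior Dirichlet(3/2, 12, 9/5)
obs 2: x=0 → posterior Dirichlet(5/2, 12, 9/5)
obs 3: x=2 → posterior Dirichlet(5/2, 12, 14/5)
obs 4: x=1 → posterior Dirichlet(5/2, 13, 14/5)
obs 5: x=2 → posterior Dirichlet(5/2, 13, 19/5)
obs 6: x=1 → posterior Dirichlet(5/2, 14, 19/5)
obs 7: x=1 → posterior Dirichlet(5/2, 15, 19/5)
obs 8: x=2 → posterior Dirichlet(5/2, 15, 24/5)

150/223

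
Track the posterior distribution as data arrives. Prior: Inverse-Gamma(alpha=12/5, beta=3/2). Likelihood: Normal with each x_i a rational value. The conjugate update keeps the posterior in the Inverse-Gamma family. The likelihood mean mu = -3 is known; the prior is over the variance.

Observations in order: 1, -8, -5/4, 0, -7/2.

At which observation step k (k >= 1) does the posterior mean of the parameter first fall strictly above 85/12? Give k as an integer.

k = 2

obs 1: x=1 → posterior Inverse-Gamma(29/10, 19/2)
obs 2: x=-8 → posterior Inverse-Gamma(17/5, 22)
obs 3: x=-5/4 → posterior Inverse-Gamma(39/10, 753/32)
obs 4: x=0 → posterior Inverse-Gamma(22/5, 897/32)
obs 5: x=-7/2 → posterior Inverse-Gamma(49/10, 901/32)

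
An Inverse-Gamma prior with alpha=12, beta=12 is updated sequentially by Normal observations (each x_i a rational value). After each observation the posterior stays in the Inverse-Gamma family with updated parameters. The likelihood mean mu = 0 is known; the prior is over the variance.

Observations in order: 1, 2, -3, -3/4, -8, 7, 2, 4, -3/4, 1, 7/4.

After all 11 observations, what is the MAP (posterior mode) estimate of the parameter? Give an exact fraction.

obs 1: x=1 → posterior Inverse-Gamma(25/2, 25/2)
obs 2: x=2 → posterior Inverse-Gamma(13, 29/2)
obs 3: x=-3 → posterior Inverse-Gamma(27/2, 19)
obs 4: x=-3/4 → posterior Inverse-Gamma(14, 617/32)
obs 5: x=-8 → posterior Inverse-Gamma(29/2, 1641/32)
obs 6: x=7 → posterior Inverse-Gamma(15, 2425/32)
obs 7: x=2 → posterior Inverse-Gamma(31/2, 2489/32)
obs 8: x=4 → posterior Inverse-Gamma(16, 2745/32)
obs 9: x=-3/4 → posterior Inverse-Gamma(33/2, 1377/16)
obs 10: x=1 → posterior Inverse-Gamma(17, 1385/16)
obs 11: x=7/4 → posterior Inverse-Gamma(35/2, 2819/32)

2819/592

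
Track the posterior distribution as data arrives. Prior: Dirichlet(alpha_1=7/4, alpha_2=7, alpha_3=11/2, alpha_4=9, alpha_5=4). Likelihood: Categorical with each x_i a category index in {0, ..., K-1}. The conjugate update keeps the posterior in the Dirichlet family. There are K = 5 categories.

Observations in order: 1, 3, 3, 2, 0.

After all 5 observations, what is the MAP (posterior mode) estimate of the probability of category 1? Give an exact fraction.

28/109

obs 1: x=1 → posterior Dirichlet(7/4, 8, 11/2, 9, 4)
obs 2: x=3 → posterior Dirichlet(7/4, 8, 11/2, 10, 4)
obs 3: x=3 → posterior Dirichlet(7/4, 8, 11/2, 11, 4)
obs 4: x=2 → posterior Dirichlet(7/4, 8, 13/2, 11, 4)
obs 5: x=0 → posterior Dirichlet(11/4, 8, 13/2, 11, 4)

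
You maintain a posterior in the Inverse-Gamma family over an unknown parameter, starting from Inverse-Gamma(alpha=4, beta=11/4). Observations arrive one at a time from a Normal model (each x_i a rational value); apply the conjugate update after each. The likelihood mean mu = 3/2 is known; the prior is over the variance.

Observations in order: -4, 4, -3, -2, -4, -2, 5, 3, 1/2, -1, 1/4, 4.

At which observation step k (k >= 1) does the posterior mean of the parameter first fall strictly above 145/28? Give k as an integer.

k = 2

obs 1: x=-4 → posterior Inverse-Gamma(9/2, 143/8)
obs 2: x=4 → posterior Inverse-Gamma(5, 21)
obs 3: x=-3 → posterior Inverse-Gamma(11/2, 249/8)
obs 4: x=-2 → posterior Inverse-Gamma(6, 149/4)
obs 5: x=-4 → posterior Inverse-Gamma(13/2, 419/8)
obs 6: x=-2 → posterior Inverse-Gamma(7, 117/2)
obs 7: x=5 → posterior Inverse-Gamma(15/2, 517/8)
obs 8: x=3 → posterior Inverse-Gamma(8, 263/4)
obs 9: x=1/2 → posterior Inverse-Gamma(17/2, 265/4)
obs 10: x=-1 → posterior Inverse-Gamma(9, 555/8)
obs 11: x=1/4 → posterior Inverse-Gamma(19/2, 2245/32)
obs 12: x=4 → posterior Inverse-Gamma(10, 2345/32)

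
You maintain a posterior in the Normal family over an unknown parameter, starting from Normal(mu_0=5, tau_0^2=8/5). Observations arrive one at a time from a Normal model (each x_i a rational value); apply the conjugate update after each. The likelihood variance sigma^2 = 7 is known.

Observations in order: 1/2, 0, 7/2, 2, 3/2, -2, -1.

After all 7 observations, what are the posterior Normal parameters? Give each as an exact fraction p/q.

mu_0=211/91, tau_0^2=8/13

obs 1: x=1/2 → posterior Normal(179/43, 56/43)
obs 2: x=0 → posterior Normal(179/51, 56/51)
obs 3: x=7/2 → posterior Normal(207/59, 56/59)
obs 4: x=2 → posterior Normal(223/67, 56/67)
obs 5: x=3/2 → posterior Normal(47/15, 56/75)
obs 6: x=-2 → posterior Normal(219/83, 56/83)
obs 7: x=-1 → posterior Normal(211/91, 8/13)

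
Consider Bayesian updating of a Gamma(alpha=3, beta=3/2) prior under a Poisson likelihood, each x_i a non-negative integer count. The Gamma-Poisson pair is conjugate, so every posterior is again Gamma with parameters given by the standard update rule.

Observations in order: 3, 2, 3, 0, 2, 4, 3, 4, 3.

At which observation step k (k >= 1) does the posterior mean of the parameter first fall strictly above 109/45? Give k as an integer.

k = 3

obs 1: x=3 → posterior Gamma(6, 5/2)
obs 2: x=2 → posterior Gamma(8, 7/2)
obs 3: x=3 → posterior Gamma(11, 9/2)
obs 4: x=0 → posterior Gamma(11, 11/2)
obs 5: x=2 → posterior Gamma(13, 13/2)
obs 6: x=4 → posterior Gamma(17, 15/2)
obs 7: x=3 → posterior Gamma(20, 17/2)
obs 8: x=4 → posterior Gamma(24, 19/2)
obs 9: x=3 → posterior Gamma(27, 21/2)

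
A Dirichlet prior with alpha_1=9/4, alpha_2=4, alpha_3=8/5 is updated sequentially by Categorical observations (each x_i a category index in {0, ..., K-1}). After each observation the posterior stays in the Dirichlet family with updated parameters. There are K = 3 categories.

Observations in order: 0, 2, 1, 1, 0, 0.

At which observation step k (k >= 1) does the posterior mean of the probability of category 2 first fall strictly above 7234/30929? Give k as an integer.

obs 1: x=0 → posterior Dirichlet(13/4, 4, 8/5)
obs 2: x=2 → posterior Dirichlet(13/4, 4, 13/5)
obs 3: x=1 → posterior Dirichlet(13/4, 5, 13/5)
obs 4: x=1 → posterior Dirichlet(13/4, 6, 13/5)
obs 5: x=0 → posterior Dirichlet(17/4, 6, 13/5)
obs 6: x=0 → posterior Dirichlet(21/4, 6, 13/5)

k = 2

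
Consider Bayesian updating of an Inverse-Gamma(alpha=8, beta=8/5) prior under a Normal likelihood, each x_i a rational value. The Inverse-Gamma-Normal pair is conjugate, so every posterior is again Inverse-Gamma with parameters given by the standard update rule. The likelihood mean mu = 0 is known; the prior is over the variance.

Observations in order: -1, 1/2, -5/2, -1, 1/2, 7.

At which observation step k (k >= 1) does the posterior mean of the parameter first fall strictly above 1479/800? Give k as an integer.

k = 6

obs 1: x=-1 → posterior Inverse-Gamma(17/2, 21/10)
obs 2: x=1/2 → posterior Inverse-Gamma(9, 89/40)
obs 3: x=-5/2 → posterior Inverse-Gamma(19/2, 107/20)
obs 4: x=-1 → posterior Inverse-Gamma(10, 117/20)
obs 5: x=1/2 → posterior Inverse-Gamma(21/2, 239/40)
obs 6: x=7 → posterior Inverse-Gamma(11, 1219/40)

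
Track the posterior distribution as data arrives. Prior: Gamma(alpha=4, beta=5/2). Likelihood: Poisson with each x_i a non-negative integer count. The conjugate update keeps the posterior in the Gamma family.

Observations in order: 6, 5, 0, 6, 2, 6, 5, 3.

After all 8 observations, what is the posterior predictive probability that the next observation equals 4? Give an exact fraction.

obs 1: x=6 → posterior Gamma(10, 7/2)
obs 2: x=5 → posterior Gamma(15, 9/2)
obs 3: x=0 → posterior Gamma(15, 11/2)
obs 4: x=6 → posterior Gamma(21, 13/2)
obs 5: x=2 → posterior Gamma(23, 15/2)
obs 6: x=6 → posterior Gamma(29, 17/2)
obs 7: x=5 → posterior Gamma(34, 19/2)
obs 8: x=3 → posterior Gamma(37, 21/2)

12221726622846280116320339082500296964985509352326655840/67739389260745218861137988047774370539553852007909099223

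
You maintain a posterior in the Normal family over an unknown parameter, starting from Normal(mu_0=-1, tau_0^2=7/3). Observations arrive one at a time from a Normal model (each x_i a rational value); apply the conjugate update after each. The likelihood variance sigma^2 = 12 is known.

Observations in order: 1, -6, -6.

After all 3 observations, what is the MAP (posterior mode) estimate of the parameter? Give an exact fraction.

-113/57

obs 1: x=1 → posterior Normal(-29/43, 84/43)
obs 2: x=-6 → posterior Normal(-71/50, 42/25)
obs 3: x=-6 → posterior Normal(-113/57, 28/19)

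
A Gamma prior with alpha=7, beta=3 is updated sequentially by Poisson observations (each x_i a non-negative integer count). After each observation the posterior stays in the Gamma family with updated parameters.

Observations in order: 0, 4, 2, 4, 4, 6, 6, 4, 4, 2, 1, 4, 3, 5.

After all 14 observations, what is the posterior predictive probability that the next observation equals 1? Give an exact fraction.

5626491112423330427570880281119242146829578502592499717470467903173767/44406117514817973438743771203273647868126114925319121894482000526442496

obs 1: x=0 → posterior Gamma(7, 4)
obs 2: x=4 → posterior Gamma(11, 5)
obs 3: x=2 → posterior Gamma(13, 6)
obs 4: x=4 → posterior Gamma(17, 7)
obs 5: x=4 → posterior Gamma(21, 8)
obs 6: x=6 → posterior Gamma(27, 9)
obs 7: x=6 → posterior Gamma(33, 10)
obs 8: x=4 → posterior Gamma(37, 11)
obs 9: x=4 → posterior Gamma(41, 12)
obs 10: x=2 → posterior Gamma(43, 13)
obs 11: x=1 → posterior Gamma(44, 14)
obs 12: x=4 → posterior Gamma(48, 15)
obs 13: x=3 → posterior Gamma(51, 16)
obs 14: x=5 → posterior Gamma(56, 17)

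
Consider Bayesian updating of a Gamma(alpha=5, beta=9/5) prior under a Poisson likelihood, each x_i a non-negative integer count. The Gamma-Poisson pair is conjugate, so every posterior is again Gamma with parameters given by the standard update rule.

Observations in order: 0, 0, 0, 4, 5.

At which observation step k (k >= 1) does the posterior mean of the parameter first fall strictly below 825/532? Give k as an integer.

obs 1: x=0 → posterior Gamma(5, 14/5)
obs 2: x=0 → posterior Gamma(5, 19/5)
obs 3: x=0 → posterior Gamma(5, 24/5)
obs 4: x=4 → posterior Gamma(9, 29/5)
obs 5: x=5 → posterior Gamma(14, 34/5)

k = 2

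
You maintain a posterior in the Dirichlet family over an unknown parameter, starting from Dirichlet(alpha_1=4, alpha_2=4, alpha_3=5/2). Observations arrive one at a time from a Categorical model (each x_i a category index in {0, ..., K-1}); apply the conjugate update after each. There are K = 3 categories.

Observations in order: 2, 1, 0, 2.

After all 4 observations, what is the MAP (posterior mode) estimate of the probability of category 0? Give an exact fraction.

8/23

obs 1: x=2 → posterior Dirichlet(4, 4, 7/2)
obs 2: x=1 → posterior Dirichlet(4, 5, 7/2)
obs 3: x=0 → posterior Dirichlet(5, 5, 7/2)
obs 4: x=2 → posterior Dirichlet(5, 5, 9/2)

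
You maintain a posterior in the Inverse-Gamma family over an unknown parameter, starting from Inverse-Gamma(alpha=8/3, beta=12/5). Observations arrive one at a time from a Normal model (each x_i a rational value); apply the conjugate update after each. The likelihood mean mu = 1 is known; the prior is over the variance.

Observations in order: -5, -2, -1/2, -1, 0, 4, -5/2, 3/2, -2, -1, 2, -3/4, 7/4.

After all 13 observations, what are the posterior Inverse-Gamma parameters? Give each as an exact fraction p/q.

alpha=55/6, beta=3847/80

obs 1: x=-5 → posterior Inverse-Gamma(19/6, 102/5)
obs 2: x=-2 → posterior Inverse-Gamma(11/3, 249/10)
obs 3: x=-1/2 → posterior Inverse-Gamma(25/6, 1041/40)
obs 4: x=-1 → posterior Inverse-Gamma(14/3, 1121/40)
obs 5: x=0 → posterior Inverse-Gamma(31/6, 1141/40)
obs 6: x=4 → posterior Inverse-Gamma(17/3, 1321/40)
obs 7: x=-5/2 → posterior Inverse-Gamma(37/6, 783/20)
obs 8: x=3/2 → posterior Inverse-Gamma(20/3, 1571/40)
obs 9: x=-2 → posterior Inverse-Gamma(43/6, 1751/40)
obs 10: x=-1 → posterior Inverse-Gamma(23/3, 1831/40)
obs 11: x=2 → posterior Inverse-Gamma(49/6, 1851/40)
obs 12: x=-3/4 → posterior Inverse-Gamma(26/3, 7649/160)
obs 13: x=7/4 → posterior Inverse-Gamma(55/6, 3847/80)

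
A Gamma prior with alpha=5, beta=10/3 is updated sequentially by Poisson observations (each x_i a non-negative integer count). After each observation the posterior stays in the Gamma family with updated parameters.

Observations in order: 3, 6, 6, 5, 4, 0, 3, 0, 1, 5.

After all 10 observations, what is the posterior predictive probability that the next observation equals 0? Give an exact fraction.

7555786372591432341913600000000000000000000000000000000000000/117978076721962612173940113690014607924988788154242895784412649

obs 1: x=3 → posterior Gamma(8, 13/3)
obs 2: x=6 → posterior Gamma(14, 16/3)
obs 3: x=6 → posterior Gamma(20, 19/3)
obs 4: x=5 → posterior Gamma(25, 22/3)
obs 5: x=4 → posterior Gamma(29, 25/3)
obs 6: x=0 → posterior Gamma(29, 28/3)
obs 7: x=3 → posterior Gamma(32, 31/3)
obs 8: x=0 → posterior Gamma(32, 34/3)
obs 9: x=1 → posterior Gamma(33, 37/3)
obs 10: x=5 → posterior Gamma(38, 40/3)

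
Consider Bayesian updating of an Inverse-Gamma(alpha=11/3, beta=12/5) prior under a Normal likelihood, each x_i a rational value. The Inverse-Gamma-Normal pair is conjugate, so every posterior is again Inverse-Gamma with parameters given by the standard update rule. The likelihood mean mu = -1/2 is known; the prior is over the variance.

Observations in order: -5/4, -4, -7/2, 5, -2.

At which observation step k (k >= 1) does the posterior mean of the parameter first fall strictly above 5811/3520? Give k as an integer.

obs 1: x=-5/4 → posterior Inverse-Gamma(25/6, 429/160)
obs 2: x=-4 → posterior Inverse-Gamma(14/3, 1409/160)
obs 3: x=-7/2 → posterior Inverse-Gamma(31/6, 2129/160)
obs 4: x=5 → posterior Inverse-Gamma(17/3, 4549/160)
obs 5: x=-2 → posterior Inverse-Gamma(37/6, 4729/160)

k = 2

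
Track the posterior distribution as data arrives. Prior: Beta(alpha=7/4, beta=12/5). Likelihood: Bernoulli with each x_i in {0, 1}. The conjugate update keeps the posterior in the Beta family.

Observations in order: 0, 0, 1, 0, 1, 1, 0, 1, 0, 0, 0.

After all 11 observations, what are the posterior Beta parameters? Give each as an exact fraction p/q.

obs 1: x=0 → posterior Beta(7/4, 17/5)
obs 2: x=0 → posterior Beta(7/4, 22/5)
obs 3: x=1 → posterior Beta(11/4, 22/5)
obs 4: x=0 → posterior Beta(11/4, 27/5)
obs 5: x=1 → posterior Beta(15/4, 27/5)
obs 6: x=1 → posterior Beta(19/4, 27/5)
obs 7: x=0 → posterior Beta(19/4, 32/5)
obs 8: x=1 → posterior Beta(23/4, 32/5)
obs 9: x=0 → posterior Beta(23/4, 37/5)
obs 10: x=0 → posterior Beta(23/4, 42/5)
obs 11: x=0 → posterior Beta(23/4, 47/5)

alpha=23/4, beta=47/5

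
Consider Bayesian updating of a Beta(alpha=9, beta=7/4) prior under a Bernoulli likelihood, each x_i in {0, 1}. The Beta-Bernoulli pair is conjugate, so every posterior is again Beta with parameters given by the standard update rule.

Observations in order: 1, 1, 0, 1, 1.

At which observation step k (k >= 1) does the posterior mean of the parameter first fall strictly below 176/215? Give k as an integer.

obs 1: x=1 → posterior Beta(10, 7/4)
obs 2: x=1 → posterior Beta(11, 7/4)
obs 3: x=0 → posterior Beta(11, 11/4)
obs 4: x=1 → posterior Beta(12, 11/4)
obs 5: x=1 → posterior Beta(13, 11/4)

k = 3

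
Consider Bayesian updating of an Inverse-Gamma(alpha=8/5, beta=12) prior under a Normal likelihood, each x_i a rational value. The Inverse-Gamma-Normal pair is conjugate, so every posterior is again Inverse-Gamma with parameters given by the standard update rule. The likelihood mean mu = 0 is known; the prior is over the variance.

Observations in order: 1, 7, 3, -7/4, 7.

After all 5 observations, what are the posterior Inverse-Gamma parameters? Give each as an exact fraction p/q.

alpha=41/10, beta=2161/32

obs 1: x=1 → posterior Inverse-Gamma(21/10, 25/2)
obs 2: x=7 → posterior Inverse-Gamma(13/5, 37)
obs 3: x=3 → posterior Inverse-Gamma(31/10, 83/2)
obs 4: x=-7/4 → posterior Inverse-Gamma(18/5, 1377/32)
obs 5: x=7 → posterior Inverse-Gamma(41/10, 2161/32)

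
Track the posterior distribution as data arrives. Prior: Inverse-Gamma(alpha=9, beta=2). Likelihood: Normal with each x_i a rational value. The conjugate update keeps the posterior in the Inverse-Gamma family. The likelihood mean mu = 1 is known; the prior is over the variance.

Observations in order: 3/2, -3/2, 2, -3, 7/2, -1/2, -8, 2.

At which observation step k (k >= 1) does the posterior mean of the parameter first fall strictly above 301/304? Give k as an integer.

obs 1: x=3/2 → posterior Inverse-Gamma(19/2, 17/8)
obs 2: x=-3/2 → posterior Inverse-Gamma(10, 21/4)
obs 3: x=2 → posterior Inverse-Gamma(21/2, 23/4)
obs 4: x=-3 → posterior Inverse-Gamma(11, 55/4)
obs 5: x=7/2 → posterior Inverse-Gamma(23/2, 135/8)
obs 6: x=-1/2 → posterior Inverse-Gamma(12, 18)
obs 7: x=-8 → posterior Inverse-Gamma(25/2, 117/2)
obs 8: x=2 → posterior Inverse-Gamma(13, 59)

k = 4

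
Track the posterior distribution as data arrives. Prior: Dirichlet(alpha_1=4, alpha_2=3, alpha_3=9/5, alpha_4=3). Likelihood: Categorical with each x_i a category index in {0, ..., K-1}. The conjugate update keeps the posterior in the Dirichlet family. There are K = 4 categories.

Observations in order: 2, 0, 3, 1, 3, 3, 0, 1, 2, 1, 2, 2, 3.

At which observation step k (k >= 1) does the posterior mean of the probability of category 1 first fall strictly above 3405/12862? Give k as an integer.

k = 10

obs 1: x=2 → posterior Dirichlet(4, 3, 14/5, 3)
obs 2: x=0 → posterior Dirichlet(5, 3, 14/5, 3)
obs 3: x=3 → posterior Dirichlet(5, 3, 14/5, 4)
obs 4: x=1 → posterior Dirichlet(5, 4, 14/5, 4)
obs 5: x=3 → posterior Dirichlet(5, 4, 14/5, 5)
obs 6: x=3 → posterior Dirichlet(5, 4, 14/5, 6)
obs 7: x=0 → posterior Dirichlet(6, 4, 14/5, 6)
obs 8: x=1 → posterior Dirichlet(6, 5, 14/5, 6)
obs 9: x=2 → posterior Dirichlet(6, 5, 19/5, 6)
obs 10: x=1 → posterior Dirichlet(6, 6, 19/5, 6)
obs 11: x=2 → posterior Dirichlet(6, 6, 24/5, 6)
obs 12: x=2 → posterior Dirichlet(6, 6, 29/5, 6)
obs 13: x=3 → posterior Dirichlet(6, 6, 29/5, 7)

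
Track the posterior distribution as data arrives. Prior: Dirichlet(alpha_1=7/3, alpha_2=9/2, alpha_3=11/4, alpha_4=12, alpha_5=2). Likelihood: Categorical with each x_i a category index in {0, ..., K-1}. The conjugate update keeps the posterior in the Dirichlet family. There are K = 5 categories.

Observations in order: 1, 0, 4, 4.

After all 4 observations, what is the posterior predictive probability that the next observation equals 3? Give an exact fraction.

144/331

obs 1: x=1 → posterior Dirichlet(7/3, 11/2, 11/4, 12, 2)
obs 2: x=0 → posterior Dirichlet(10/3, 11/2, 11/4, 12, 2)
obs 3: x=4 → posterior Dirichlet(10/3, 11/2, 11/4, 12, 3)
obs 4: x=4 → posterior Dirichlet(10/3, 11/2, 11/4, 12, 4)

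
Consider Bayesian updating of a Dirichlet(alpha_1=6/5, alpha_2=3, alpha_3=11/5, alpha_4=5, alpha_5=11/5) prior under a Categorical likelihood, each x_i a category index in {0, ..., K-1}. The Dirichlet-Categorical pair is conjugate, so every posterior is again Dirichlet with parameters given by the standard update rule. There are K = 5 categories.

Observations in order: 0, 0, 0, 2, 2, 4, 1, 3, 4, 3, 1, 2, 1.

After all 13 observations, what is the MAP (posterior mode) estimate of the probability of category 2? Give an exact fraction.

obs 1: x=0 → posterior Dirichlet(11/5, 3, 11/5, 5, 11/5)
obs 2: x=0 → posterior Dirichlet(16/5, 3, 11/5, 5, 11/5)
obs 3: x=0 → posterior Dirichlet(21/5, 3, 11/5, 5, 11/5)
obs 4: x=2 → posterior Dirichlet(21/5, 3, 16/5, 5, 11/5)
obs 5: x=2 → posterior Dirichlet(21/5, 3, 21/5, 5, 11/5)
obs 6: x=4 → posterior Dirichlet(21/5, 3, 21/5, 5, 16/5)
obs 7: x=1 → posterior Dirichlet(21/5, 4, 21/5, 5, 16/5)
obs 8: x=3 → posterior Dirichlet(21/5, 4, 21/5, 6, 16/5)
obs 9: x=4 → posterior Dirichlet(21/5, 4, 21/5, 6, 21/5)
obs 10: x=3 → posterior Dirichlet(21/5, 4, 21/5, 7, 21/5)
obs 11: x=1 → posterior Dirichlet(21/5, 5, 21/5, 7, 21/5)
obs 12: x=2 → posterior Dirichlet(21/5, 5, 26/5, 7, 21/5)
obs 13: x=1 → posterior Dirichlet(21/5, 6, 26/5, 7, 21/5)

7/36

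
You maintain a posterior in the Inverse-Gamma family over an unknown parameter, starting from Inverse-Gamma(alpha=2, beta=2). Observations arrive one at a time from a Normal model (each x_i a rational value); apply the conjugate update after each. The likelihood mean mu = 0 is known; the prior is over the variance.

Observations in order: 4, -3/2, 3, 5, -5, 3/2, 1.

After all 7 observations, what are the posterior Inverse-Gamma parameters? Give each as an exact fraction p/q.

alpha=11/2, beta=169/4

obs 1: x=4 → posterior Inverse-Gamma(5/2, 10)
obs 2: x=-3/2 → posterior Inverse-Gamma(3, 89/8)
obs 3: x=3 → posterior Inverse-Gamma(7/2, 125/8)
obs 4: x=5 → posterior Inverse-Gamma(4, 225/8)
obs 5: x=-5 → posterior Inverse-Gamma(9/2, 325/8)
obs 6: x=3/2 → posterior Inverse-Gamma(5, 167/4)
obs 7: x=1 → posterior Inverse-Gamma(11/2, 169/4)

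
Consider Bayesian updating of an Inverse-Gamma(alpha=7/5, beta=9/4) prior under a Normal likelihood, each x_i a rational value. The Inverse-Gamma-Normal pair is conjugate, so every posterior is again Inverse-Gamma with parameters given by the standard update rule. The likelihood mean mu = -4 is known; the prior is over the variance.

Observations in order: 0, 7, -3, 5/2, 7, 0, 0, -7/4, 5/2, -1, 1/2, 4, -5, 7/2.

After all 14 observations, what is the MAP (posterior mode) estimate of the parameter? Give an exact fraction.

42845/1504

obs 1: x=0 → posterior Inverse-Gamma(19/10, 41/4)
obs 2: x=7 → posterior Inverse-Gamma(12/5, 283/4)
obs 3: x=-3 → posterior Inverse-Gamma(29/10, 285/4)
obs 4: x=5/2 → posterior Inverse-Gamma(17/5, 739/8)
obs 5: x=7 → posterior Inverse-Gamma(39/10, 1223/8)
obs 6: x=0 → posterior Inverse-Gamma(22/5, 1287/8)
obs 7: x=0 → posterior Inverse-Gamma(49/10, 1351/8)
obs 8: x=-7/4 → posterior Inverse-Gamma(27/5, 5485/32)
obs 9: x=5/2 → posterior Inverse-Gamma(59/10, 6161/32)
obs 10: x=-1 → posterior Inverse-Gamma(32/5, 6305/32)
obs 11: x=1/2 → posterior Inverse-Gamma(69/10, 6629/32)
obs 12: x=4 → posterior Inverse-Gamma(37/5, 7653/32)
obs 13: x=-5 → posterior Inverse-Gamma(79/10, 7669/32)
obs 14: x=7/2 → posterior Inverse-Gamma(42/5, 8569/32)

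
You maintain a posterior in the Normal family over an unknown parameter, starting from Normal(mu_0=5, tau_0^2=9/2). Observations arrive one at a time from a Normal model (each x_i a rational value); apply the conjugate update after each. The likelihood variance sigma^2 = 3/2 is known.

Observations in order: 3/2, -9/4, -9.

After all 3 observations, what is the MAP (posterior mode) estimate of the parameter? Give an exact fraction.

-97/40

obs 1: x=3/2 → posterior Normal(19/8, 9/8)
obs 2: x=-9/4 → posterior Normal(11/28, 9/14)
obs 3: x=-9 → posterior Normal(-97/40, 9/20)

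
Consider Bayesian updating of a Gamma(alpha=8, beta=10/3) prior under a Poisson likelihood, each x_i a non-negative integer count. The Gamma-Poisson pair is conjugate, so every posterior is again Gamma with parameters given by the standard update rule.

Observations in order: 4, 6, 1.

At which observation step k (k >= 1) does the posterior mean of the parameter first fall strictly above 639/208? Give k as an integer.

obs 1: x=4 → posterior Gamma(12, 13/3)
obs 2: x=6 → posterior Gamma(18, 16/3)
obs 3: x=1 → posterior Gamma(19, 19/3)

k = 2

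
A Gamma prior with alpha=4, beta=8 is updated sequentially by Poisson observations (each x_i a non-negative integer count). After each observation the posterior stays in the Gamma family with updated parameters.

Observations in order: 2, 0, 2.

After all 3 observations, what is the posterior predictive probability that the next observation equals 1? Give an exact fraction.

obs 1: x=2 → posterior Gamma(6, 9)
obs 2: x=0 → posterior Gamma(6, 10)
obs 3: x=2 → posterior Gamma(8, 11)

214358881/644972544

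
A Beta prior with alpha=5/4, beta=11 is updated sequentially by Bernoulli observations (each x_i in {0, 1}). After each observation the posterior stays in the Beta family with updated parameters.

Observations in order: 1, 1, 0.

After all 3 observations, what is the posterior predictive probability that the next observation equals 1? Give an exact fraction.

13/61

obs 1: x=1 → posterior Beta(9/4, 11)
obs 2: x=1 → posterior Beta(13/4, 11)
obs 3: x=0 → posterior Beta(13/4, 12)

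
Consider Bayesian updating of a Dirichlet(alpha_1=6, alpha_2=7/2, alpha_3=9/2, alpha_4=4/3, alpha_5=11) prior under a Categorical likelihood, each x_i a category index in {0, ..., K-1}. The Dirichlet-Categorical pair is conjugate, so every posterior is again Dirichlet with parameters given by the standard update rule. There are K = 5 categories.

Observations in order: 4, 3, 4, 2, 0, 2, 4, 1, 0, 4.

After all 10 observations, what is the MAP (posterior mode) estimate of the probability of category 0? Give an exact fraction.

21/94

obs 1: x=4 → posterior Dirichlet(6, 7/2, 9/2, 4/3, 12)
obs 2: x=3 → posterior Dirichlet(6, 7/2, 9/2, 7/3, 12)
obs 3: x=4 → posterior Dirichlet(6, 7/2, 9/2, 7/3, 13)
obs 4: x=2 → posterior Dirichlet(6, 7/2, 11/2, 7/3, 13)
obs 5: x=0 → posterior Dirichlet(7, 7/2, 11/2, 7/3, 13)
obs 6: x=2 → posterior Dirichlet(7, 7/2, 13/2, 7/3, 13)
obs 7: x=4 → posterior Dirichlet(7, 7/2, 13/2, 7/3, 14)
obs 8: x=1 → posterior Dirichlet(7, 9/2, 13/2, 7/3, 14)
obs 9: x=0 → posterior Dirichlet(8, 9/2, 13/2, 7/3, 14)
obs 10: x=4 → posterior Dirichlet(8, 9/2, 13/2, 7/3, 15)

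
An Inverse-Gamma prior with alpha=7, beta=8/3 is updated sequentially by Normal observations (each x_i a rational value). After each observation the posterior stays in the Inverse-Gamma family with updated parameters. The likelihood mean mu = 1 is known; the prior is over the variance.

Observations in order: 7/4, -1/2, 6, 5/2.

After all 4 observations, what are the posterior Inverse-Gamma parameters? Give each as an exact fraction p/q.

obs 1: x=7/4 → posterior Inverse-Gamma(15/2, 283/96)
obs 2: x=-1/2 → posterior Inverse-Gamma(8, 391/96)
obs 3: x=6 → posterior Inverse-Gamma(17/2, 1591/96)
obs 4: x=5/2 → posterior Inverse-Gamma(9, 1699/96)

alpha=9, beta=1699/96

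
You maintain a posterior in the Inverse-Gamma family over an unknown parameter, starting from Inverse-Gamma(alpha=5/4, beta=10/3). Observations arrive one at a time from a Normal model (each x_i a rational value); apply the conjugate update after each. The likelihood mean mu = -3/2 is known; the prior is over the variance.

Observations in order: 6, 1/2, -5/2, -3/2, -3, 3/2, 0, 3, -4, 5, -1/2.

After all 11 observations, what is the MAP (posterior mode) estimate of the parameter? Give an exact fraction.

obs 1: x=6 → posterior Inverse-Gamma(7/4, 755/24)
obs 2: x=1/2 → posterior Inverse-Gamma(9/4, 803/24)
obs 3: x=-5/2 → posterior Inverse-Gamma(11/4, 815/24)
obs 4: x=-3/2 → posterior Inverse-Gamma(13/4, 815/24)
obs 5: x=-3 → posterior Inverse-Gamma(15/4, 421/12)
obs 6: x=3/2 → posterior Inverse-Gamma(17/4, 475/12)
obs 7: x=0 → posterior Inverse-Gamma(19/4, 977/24)
obs 8: x=3 → posterior Inverse-Gamma(21/4, 305/6)
obs 9: x=-4 → posterior Inverse-Gamma(23/4, 1295/24)
obs 10: x=5 → posterior Inverse-Gamma(25/4, 901/12)
obs 11: x=-1/2 → posterior Inverse-Gamma(27/4, 907/12)

907/93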